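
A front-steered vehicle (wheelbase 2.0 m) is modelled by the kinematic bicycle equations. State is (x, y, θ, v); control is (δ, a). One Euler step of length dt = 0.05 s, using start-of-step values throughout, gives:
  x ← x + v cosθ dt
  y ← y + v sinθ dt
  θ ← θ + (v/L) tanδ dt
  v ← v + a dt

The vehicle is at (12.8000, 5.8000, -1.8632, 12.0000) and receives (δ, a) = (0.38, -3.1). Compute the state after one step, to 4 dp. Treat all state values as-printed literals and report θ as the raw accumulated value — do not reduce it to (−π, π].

(12.6270, 5.2255, -1.7434, 11.8450)

x' = 12.8000 + 12.0000·cos(-1.8632)·0.05 = 12.6270
y' = 5.8000 + 12.0000·sin(-1.8632)·0.05 = 5.2255
θ' = -1.8632 + (12.0000/2.0)·tan(0.38)·0.05 = -1.7434
v' = 12.0000 − 3.1000·0.05 = 11.8450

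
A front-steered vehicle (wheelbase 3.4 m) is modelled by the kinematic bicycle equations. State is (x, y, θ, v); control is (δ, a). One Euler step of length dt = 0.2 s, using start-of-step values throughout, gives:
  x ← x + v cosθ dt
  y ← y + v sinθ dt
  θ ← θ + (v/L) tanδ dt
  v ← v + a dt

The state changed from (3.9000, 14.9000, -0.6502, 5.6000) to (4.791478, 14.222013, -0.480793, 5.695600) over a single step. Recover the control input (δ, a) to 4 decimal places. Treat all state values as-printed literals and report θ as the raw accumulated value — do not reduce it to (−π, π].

δ = 0.4750, a = 0.4780

a = (v'−v)/dt = (0.095600)/0.2 = 0.4780
Δθ = θ'−θ = 0.169407;  (v·dt/L) = 5.6000·0.2/3.4 = 0.329412
tan δ = Δθ·L/(v·dt) = 0.514271  →  δ = 0.4750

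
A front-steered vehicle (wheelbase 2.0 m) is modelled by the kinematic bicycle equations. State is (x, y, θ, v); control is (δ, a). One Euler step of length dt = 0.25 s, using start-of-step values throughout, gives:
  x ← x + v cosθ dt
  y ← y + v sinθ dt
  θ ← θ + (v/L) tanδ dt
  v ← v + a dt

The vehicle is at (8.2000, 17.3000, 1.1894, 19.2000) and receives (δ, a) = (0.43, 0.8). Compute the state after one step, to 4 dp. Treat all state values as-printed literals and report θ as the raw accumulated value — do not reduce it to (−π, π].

(9.9866, 21.7551, 2.2901, 19.4000)

x' = 8.2000 + 19.2000·cos(1.1894)·0.25 = 9.9866
y' = 17.3000 + 19.2000·sin(1.1894)·0.25 = 21.7551
θ' = 1.1894 + (19.2000/2.0)·tan(0.43)·0.25 = 2.2901
v' = 19.2000 + 0.8000·0.25 = 19.4000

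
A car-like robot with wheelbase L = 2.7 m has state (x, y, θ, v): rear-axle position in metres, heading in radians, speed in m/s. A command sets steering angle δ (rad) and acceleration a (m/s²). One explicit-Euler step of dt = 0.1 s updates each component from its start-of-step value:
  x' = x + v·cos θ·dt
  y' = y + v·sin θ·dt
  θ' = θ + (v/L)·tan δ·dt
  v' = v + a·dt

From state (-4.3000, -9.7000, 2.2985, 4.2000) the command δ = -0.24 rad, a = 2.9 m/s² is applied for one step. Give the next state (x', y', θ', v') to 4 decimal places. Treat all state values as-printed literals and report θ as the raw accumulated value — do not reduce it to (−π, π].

x' = -4.3000 + 4.2000·cos(2.2985)·0.1 = -4.5794
y' = -9.7000 + 4.2000·sin(2.2985)·0.1 = -9.3864
θ' = 2.2985 + (4.2000/2.7)·tan(-0.24)·0.1 = 2.2604
v' = 4.2000 + 2.9000·0.1 = 4.4900

(-4.5794, -9.3864, 2.2604, 4.4900)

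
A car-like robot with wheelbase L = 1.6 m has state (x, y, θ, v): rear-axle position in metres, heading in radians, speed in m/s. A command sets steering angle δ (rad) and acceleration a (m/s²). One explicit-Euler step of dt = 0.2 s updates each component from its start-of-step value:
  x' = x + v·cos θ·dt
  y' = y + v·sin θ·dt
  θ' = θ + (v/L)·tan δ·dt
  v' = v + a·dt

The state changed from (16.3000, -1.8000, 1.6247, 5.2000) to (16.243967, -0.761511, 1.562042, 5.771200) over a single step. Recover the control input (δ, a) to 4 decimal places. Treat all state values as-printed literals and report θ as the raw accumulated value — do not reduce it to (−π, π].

δ = -0.0961, a = 2.8560

a = (v'−v)/dt = (0.571200)/0.2 = 2.8560
Δθ = θ'−θ = -0.062658;  (v·dt/L) = 5.2000·0.2/1.6 = 0.650000
tan δ = Δθ·L/(v·dt) = -0.096397  →  δ = -0.0961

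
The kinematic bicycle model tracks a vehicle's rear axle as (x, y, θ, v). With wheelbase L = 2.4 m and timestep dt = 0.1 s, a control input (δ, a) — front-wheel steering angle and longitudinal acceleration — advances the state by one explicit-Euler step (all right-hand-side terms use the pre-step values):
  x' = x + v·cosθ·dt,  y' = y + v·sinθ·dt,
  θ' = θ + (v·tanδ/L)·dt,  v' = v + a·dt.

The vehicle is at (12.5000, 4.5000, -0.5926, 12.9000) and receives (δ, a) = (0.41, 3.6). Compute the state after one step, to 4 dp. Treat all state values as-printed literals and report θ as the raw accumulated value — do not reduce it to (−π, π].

x' = 12.5000 + 12.9000·cos(-0.5926)·0.1 = 13.5700
y' = 4.5000 + 12.9000·sin(-0.5926)·0.1 = 3.7795
θ' = -0.5926 + (12.9000/2.4)·tan(0.41)·0.1 = -0.3590
v' = 12.9000 + 3.6000·0.1 = 13.2600

(13.5700, 3.7795, -0.3590, 13.2600)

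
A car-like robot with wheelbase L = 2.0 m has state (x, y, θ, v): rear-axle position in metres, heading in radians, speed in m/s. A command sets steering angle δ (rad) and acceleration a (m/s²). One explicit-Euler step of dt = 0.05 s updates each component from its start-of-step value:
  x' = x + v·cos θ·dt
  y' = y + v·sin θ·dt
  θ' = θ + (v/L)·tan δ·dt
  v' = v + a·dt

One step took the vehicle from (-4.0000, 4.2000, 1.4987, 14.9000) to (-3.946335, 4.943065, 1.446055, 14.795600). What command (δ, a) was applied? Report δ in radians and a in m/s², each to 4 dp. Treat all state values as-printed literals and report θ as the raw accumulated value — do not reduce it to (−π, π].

a = (v'−v)/dt = (-0.104400)/0.05 = -2.0880
Δθ = θ'−θ = -0.052645;  (v·dt/L) = 14.9000·0.05/2.0 = 0.372500
tan δ = Δθ·L/(v·dt) = -0.141329  →  δ = -0.1404

δ = -0.1404, a = -2.0880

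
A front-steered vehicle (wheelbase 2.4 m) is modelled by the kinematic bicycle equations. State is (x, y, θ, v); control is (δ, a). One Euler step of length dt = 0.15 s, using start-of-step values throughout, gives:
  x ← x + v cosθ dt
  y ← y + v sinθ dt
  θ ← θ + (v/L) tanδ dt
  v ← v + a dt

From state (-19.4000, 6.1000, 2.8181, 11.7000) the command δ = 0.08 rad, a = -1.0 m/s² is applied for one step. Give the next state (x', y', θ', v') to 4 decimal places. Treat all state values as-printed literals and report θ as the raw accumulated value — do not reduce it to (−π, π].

(-21.0640, 6.6579, 2.8767, 11.5500)

x' = -19.4000 + 11.7000·cos(2.8181)·0.15 = -21.0640
y' = 6.1000 + 11.7000·sin(2.8181)·0.15 = 6.6579
θ' = 2.8181 + (11.7000/2.4)·tan(0.08)·0.15 = 2.8767
v' = 11.7000 − 1.0000·0.15 = 11.5500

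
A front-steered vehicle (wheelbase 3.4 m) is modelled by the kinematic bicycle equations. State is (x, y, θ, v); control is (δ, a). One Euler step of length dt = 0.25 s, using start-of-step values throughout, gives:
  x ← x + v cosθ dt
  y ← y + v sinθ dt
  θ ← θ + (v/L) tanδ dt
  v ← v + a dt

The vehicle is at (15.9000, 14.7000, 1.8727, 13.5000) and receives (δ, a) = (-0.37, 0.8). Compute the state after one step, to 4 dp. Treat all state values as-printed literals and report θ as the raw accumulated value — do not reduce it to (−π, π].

x' = 15.9000 + 13.5000·cos(1.8727)·0.25 = 14.8965
y' = 14.7000 + 13.5000·sin(1.8727)·0.25 = 17.9224
θ' = 1.8727 + (13.5000/3.4)·tan(-0.37)·0.25 = 1.4877
v' = 13.5000 + 0.8000·0.25 = 13.7000

(14.8965, 17.9224, 1.4877, 13.7000)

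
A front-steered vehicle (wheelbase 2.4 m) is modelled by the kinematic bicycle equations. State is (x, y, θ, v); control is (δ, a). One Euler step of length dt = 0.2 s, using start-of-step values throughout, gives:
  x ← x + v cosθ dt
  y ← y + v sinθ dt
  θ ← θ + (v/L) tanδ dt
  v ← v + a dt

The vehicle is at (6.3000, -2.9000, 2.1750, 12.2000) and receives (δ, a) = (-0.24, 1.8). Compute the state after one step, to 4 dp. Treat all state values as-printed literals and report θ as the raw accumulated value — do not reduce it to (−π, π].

x' = 6.3000 + 12.2000·cos(2.1750)·0.2 = 4.9138
y' = -2.9000 + 12.2000·sin(2.1750)·0.2 = -0.8920
θ' = 2.1750 + (12.2000/2.4)·tan(-0.24)·0.2 = 1.9262
v' = 12.2000 + 1.8000·0.2 = 12.5600

(4.9138, -0.8920, 1.9262, 12.5600)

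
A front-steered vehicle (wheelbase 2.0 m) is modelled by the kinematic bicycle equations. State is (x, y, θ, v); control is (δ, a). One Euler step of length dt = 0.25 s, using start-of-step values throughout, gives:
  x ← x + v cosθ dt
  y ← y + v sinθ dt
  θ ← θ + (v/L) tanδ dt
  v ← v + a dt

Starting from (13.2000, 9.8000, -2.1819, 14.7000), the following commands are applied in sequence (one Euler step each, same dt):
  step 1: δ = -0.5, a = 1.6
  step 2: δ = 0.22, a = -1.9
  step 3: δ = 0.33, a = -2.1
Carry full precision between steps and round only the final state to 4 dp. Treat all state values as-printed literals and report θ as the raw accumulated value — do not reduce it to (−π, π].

after step 1 (δ=-0.5, a=1.6): (11.091389, 6.790119, -3.185731, 15.100000)
after step 2 (δ=0.22, a=-1.9): (7.320065, 6.956686, -2.763649, 14.625000)
after step 3 (δ=0.33, a=-2.1): (3.921854, 5.607494, -2.137471, 14.100000)

(3.9219, 5.6075, -2.1375, 14.1000)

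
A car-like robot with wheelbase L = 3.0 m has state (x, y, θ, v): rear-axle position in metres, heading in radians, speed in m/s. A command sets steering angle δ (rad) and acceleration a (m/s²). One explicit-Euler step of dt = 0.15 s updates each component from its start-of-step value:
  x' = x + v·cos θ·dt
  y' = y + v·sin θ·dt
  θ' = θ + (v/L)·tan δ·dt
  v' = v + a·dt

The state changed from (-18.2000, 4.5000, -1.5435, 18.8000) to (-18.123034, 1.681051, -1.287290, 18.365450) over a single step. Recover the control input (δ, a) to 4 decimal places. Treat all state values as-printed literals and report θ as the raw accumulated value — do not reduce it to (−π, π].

δ = 0.2661, a = -2.8970

a = (v'−v)/dt = (-0.434550)/0.15 = -2.8970
Δθ = θ'−θ = 0.256210;  (v·dt/L) = 18.8000·0.15/3.0 = 0.940000
tan δ = Δθ·L/(v·dt) = 0.272564  →  δ = 0.2661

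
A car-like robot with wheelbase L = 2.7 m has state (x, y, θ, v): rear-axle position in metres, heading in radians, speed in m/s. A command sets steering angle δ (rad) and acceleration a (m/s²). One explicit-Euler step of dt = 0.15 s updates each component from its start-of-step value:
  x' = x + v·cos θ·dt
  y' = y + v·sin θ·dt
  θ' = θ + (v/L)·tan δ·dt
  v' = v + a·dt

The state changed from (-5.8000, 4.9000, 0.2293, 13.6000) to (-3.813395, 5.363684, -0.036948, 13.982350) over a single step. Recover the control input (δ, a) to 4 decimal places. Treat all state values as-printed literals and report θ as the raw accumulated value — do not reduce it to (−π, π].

δ = -0.3388, a = 2.5490

a = (v'−v)/dt = (0.382350)/0.15 = 2.5490
Δθ = θ'−θ = -0.266248;  (v·dt/L) = 13.6000·0.15/2.7 = 0.755556
tan δ = Δθ·L/(v·dt) = -0.352387  →  δ = -0.3388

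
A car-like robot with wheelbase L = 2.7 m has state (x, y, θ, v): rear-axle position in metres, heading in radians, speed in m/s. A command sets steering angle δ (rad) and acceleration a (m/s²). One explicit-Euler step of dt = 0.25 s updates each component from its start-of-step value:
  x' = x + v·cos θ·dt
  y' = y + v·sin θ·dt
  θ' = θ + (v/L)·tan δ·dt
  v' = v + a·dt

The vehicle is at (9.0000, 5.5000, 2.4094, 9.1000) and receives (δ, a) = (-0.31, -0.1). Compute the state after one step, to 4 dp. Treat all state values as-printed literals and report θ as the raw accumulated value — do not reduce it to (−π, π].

(7.3081, 7.0208, 2.1395, 9.0750)

x' = 9.0000 + 9.1000·cos(2.4094)·0.25 = 7.3081
y' = 5.5000 + 9.1000·sin(2.4094)·0.25 = 7.0208
θ' = 2.4094 + (9.1000/2.7)·tan(-0.31)·0.25 = 2.1395
v' = 9.1000 − 0.1000·0.25 = 9.0750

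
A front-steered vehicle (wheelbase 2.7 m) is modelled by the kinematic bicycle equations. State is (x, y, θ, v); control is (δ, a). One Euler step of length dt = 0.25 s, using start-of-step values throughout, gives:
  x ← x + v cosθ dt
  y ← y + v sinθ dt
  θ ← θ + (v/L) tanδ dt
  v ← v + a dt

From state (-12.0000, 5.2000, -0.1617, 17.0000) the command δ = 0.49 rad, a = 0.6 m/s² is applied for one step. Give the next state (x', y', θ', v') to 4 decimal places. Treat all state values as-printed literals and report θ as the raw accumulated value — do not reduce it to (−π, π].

(-7.8054, 4.5158, 0.6779, 17.1500)

x' = -12.0000 + 17.0000·cos(-0.1617)·0.25 = -7.8054
y' = 5.2000 + 17.0000·sin(-0.1617)·0.25 = 4.5158
θ' = -0.1617 + (17.0000/2.7)·tan(0.49)·0.25 = 0.6779
v' = 17.0000 + 0.6000·0.25 = 17.1500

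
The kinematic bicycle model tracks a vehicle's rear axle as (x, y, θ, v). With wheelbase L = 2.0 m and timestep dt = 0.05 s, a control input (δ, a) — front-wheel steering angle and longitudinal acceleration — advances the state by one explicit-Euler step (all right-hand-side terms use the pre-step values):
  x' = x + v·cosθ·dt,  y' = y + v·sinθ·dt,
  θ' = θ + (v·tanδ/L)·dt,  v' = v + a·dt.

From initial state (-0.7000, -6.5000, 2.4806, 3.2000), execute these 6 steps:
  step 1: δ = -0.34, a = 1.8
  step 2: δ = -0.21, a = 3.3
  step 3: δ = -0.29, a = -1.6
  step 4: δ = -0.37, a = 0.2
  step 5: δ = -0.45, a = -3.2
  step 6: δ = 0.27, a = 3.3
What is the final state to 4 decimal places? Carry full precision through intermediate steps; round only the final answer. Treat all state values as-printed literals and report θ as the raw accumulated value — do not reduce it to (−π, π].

(-1.4437, -5.8385, 2.3577, 3.3900)

after step 1 (δ=-0.34, a=1.8): (-0.826301, -6.401776, 2.452301, 3.290000)
after step 2 (δ=-0.21, a=3.3): (-0.953245, -6.297155, 2.434770, 3.455000)
after step 3 (δ=-0.29, a=-1.6): (-1.084610, -6.184968, 2.408995, 3.375000)
after step 4 (δ=-0.37, a=0.2): (-1.210065, -6.072107, 2.376269, 3.385000)
after step 5 (δ=-0.45, a=-3.2): (-1.332121, -5.954856, 2.335390, 3.225000)
after step 6 (δ=0.27, a=3.3): (-1.443745, -5.838488, 2.357704, 3.390000)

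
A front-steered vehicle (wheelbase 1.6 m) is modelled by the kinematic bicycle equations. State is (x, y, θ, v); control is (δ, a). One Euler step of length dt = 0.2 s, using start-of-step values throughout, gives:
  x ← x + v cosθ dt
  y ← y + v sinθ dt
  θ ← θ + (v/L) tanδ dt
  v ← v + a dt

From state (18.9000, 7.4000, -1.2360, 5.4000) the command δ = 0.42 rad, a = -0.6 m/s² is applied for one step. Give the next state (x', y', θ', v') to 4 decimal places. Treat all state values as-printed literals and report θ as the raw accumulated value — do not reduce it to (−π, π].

x' = 18.9000 + 5.4000·cos(-1.2360)·0.2 = 19.2549
y' = 7.4000 + 5.4000·sin(-1.2360)·0.2 = 6.3800
θ' = -1.2360 + (5.4000/1.6)·tan(0.42)·0.2 = -0.9346
v' = 5.4000 − 0.6000·0.2 = 5.2800

(19.2549, 6.3800, -0.9346, 5.2800)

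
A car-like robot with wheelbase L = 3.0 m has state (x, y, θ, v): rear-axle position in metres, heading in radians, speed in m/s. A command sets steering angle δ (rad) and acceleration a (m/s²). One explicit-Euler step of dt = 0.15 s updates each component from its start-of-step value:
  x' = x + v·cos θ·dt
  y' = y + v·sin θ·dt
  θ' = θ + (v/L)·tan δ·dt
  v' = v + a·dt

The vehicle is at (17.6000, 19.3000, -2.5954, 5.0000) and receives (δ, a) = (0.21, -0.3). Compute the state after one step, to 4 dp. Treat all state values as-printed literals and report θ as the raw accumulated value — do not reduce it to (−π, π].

x' = 17.6000 + 5.0000·cos(-2.5954)·0.15 = 16.9591
y' = 19.3000 + 5.0000·sin(-2.5954)·0.15 = 18.9104
θ' = -2.5954 + (5.0000/3.0)·tan(0.21)·0.15 = -2.5421
v' = 5.0000 − 0.3000·0.15 = 4.9550

(16.9591, 18.9104, -2.5421, 4.9550)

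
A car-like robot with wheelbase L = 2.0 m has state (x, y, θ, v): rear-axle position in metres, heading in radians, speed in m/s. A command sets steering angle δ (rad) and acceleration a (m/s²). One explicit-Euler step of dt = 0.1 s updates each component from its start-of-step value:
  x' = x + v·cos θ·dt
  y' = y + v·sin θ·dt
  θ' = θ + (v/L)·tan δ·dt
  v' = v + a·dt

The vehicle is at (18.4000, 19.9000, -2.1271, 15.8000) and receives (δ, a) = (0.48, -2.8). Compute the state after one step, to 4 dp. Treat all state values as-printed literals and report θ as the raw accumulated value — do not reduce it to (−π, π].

x' = 18.4000 + 15.8000·cos(-2.1271)·0.1 = 17.5657
y' = 19.9000 + 15.8000·sin(-2.1271)·0.1 = 18.5582
θ' = -2.1271 + (15.8000/2.0)·tan(0.48)·0.1 = -1.7158
v' = 15.8000 − 2.8000·0.1 = 15.5200

(17.5657, 18.5582, -1.7158, 15.5200)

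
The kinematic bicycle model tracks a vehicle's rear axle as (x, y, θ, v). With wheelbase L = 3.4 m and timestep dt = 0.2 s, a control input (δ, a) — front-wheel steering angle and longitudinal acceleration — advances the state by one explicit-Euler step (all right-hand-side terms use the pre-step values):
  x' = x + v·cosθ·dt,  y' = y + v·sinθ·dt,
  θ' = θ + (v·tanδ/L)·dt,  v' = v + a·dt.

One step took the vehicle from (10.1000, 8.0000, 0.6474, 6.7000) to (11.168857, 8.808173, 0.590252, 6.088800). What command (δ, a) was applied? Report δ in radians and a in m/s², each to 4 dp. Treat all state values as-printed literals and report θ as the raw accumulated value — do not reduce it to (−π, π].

a = (v'−v)/dt = (-0.611200)/0.2 = -3.0560
Δθ = θ'−θ = -0.057148;  (v·dt/L) = 6.7000·0.2/3.4 = 0.394118
tan δ = Δθ·L/(v·dt) = -0.145002  →  δ = -0.1440

δ = -0.1440, a = -3.0560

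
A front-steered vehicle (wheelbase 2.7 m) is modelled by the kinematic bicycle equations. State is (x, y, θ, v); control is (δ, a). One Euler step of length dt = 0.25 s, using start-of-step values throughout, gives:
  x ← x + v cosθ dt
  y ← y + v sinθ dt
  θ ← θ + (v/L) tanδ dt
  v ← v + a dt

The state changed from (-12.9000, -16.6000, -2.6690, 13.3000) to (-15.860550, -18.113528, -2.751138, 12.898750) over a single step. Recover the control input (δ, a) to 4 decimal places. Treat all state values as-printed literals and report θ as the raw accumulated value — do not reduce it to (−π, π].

δ = -0.0666, a = -1.6050

a = (v'−v)/dt = (-0.401250)/0.25 = -1.6050
Δθ = θ'−θ = -0.082138;  (v·dt/L) = 13.3000·0.25/2.7 = 1.231481
tan δ = Δθ·L/(v·dt) = -0.066699  →  δ = -0.0666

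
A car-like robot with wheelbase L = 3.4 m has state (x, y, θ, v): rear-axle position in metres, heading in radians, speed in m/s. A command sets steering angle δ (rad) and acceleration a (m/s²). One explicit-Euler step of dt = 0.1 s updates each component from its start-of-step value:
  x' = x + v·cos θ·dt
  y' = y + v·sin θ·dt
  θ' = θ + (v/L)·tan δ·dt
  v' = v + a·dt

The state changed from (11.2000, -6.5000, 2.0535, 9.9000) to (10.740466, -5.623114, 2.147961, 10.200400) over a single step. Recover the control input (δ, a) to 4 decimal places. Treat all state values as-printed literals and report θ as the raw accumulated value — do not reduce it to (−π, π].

a = (v'−v)/dt = (0.300400)/0.1 = 3.0040
Δθ = θ'−θ = 0.094461;  (v·dt/L) = 9.9000·0.1/3.4 = 0.291176
tan δ = Δθ·L/(v·dt) = 0.324412  →  δ = 0.3137

δ = 0.3137, a = 3.0040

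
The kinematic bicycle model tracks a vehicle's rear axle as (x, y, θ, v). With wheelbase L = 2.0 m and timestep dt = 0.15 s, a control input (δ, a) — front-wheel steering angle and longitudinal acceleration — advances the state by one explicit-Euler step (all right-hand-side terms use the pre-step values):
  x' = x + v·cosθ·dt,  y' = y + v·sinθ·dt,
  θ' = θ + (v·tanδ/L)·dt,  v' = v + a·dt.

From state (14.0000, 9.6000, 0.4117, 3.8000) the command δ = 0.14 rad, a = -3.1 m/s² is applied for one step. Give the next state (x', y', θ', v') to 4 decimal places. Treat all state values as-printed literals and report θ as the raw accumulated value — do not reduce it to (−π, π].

(14.5224, 9.8281, 0.4519, 3.3350)

x' = 14.0000 + 3.8000·cos(0.4117)·0.15 = 14.5224
y' = 9.6000 + 3.8000·sin(0.4117)·0.15 = 9.8281
θ' = 0.4117 + (3.8000/2.0)·tan(0.14)·0.15 = 0.4519
v' = 3.8000 − 3.1000·0.15 = 3.3350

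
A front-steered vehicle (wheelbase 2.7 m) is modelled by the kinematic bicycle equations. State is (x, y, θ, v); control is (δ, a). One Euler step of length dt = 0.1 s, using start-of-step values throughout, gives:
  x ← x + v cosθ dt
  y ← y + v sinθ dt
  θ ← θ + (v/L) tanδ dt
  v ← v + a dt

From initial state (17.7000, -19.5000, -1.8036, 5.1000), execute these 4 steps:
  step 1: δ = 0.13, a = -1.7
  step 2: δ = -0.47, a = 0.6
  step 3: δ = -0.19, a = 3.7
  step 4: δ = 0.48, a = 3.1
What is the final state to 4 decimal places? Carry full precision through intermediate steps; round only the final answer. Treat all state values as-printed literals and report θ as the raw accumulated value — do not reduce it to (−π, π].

after step 1 (δ=0.13, a=-1.7): (17.582340, -19.996242, -1.778905, 4.930000)
after step 2 (δ=-0.47, a=0.6): (17.480481, -20.478605, -1.871656, 4.990000)
after step 3 (δ=-0.19, a=3.7): (17.332607, -20.955191, -1.907200, 5.360000)
after step 4 (δ=0.48, a=3.1): (17.155676, -21.461147, -1.803849, 5.670000)

(17.1557, -21.4611, -1.8038, 5.6700)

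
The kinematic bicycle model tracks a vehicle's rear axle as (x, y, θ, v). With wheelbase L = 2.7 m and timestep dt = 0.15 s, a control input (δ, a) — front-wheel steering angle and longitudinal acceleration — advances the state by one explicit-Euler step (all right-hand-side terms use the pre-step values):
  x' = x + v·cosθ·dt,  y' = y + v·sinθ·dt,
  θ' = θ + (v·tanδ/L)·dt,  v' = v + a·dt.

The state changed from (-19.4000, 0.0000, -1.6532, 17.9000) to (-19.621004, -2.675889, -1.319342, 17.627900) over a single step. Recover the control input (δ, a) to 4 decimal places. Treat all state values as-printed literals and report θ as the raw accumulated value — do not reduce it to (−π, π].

a = (v'−v)/dt = (-0.272100)/0.15 = -1.8140
Δθ = θ'−θ = 0.333858;  (v·dt/L) = 17.9000·0.15/2.7 = 0.994444
tan δ = Δθ·L/(v·dt) = 0.335723  →  δ = 0.3239

δ = 0.3239, a = -1.8140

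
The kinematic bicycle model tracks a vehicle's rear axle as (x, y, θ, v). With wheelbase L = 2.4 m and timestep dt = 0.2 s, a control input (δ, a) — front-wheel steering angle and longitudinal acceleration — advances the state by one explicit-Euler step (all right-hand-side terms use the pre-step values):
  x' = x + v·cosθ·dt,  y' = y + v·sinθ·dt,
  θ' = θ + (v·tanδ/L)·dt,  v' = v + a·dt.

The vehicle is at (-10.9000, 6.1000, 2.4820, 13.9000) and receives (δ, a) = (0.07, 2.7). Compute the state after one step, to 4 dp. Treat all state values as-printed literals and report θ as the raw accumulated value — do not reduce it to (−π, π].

(-13.0969, 7.8036, 2.5632, 14.4400)

x' = -10.9000 + 13.9000·cos(2.4820)·0.2 = -13.0969
y' = 6.1000 + 13.9000·sin(2.4820)·0.2 = 7.8036
θ' = 2.4820 + (13.9000/2.4)·tan(0.07)·0.2 = 2.5632
v' = 13.9000 + 2.7000·0.2 = 14.4400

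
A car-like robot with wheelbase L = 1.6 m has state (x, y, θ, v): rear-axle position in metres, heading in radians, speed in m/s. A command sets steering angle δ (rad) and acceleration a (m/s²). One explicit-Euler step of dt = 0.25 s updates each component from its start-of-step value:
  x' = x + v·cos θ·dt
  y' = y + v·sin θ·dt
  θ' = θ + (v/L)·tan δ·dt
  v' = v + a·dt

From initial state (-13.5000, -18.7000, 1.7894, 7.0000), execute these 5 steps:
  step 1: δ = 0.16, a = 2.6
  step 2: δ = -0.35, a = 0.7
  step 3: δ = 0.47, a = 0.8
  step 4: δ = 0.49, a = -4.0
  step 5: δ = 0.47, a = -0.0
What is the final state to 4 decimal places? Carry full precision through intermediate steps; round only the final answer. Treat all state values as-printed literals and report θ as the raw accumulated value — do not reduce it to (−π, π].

(-17.3002, -11.0376, 3.3770, 7.0250)

after step 1 (δ=0.16, a=2.6): (-13.879517, -16.991648, 1.965909, 7.650000)
after step 2 (δ=-0.35, a=0.7): (-14.615661, -15.226500, 1.529586, 7.825000)
after step 3 (δ=0.47, a=0.8): (-14.535065, -13.271911, 2.150653, 8.025000)
after step 4 (δ=0.49, a=-4.0): (-15.634298, -11.593600, 2.819472, 7.025000)
after step 5 (δ=0.47, a=-0.0): (-17.300218, -11.037609, 3.377044, 7.025000)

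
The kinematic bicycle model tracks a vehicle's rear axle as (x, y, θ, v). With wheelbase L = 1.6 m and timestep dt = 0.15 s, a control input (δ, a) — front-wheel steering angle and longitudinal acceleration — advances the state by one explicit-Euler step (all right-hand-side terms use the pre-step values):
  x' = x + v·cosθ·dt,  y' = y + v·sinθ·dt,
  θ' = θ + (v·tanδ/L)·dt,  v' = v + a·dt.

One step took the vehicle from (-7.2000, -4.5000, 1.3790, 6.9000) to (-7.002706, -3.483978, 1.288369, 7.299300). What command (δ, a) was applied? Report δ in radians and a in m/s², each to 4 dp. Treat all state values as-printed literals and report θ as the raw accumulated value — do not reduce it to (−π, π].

a = (v'−v)/dt = (0.399300)/0.15 = 2.6620
Δθ = θ'−θ = -0.090631;  (v·dt/L) = 6.9000·0.15/1.6 = 0.646875
tan δ = Δθ·L/(v·dt) = -0.140106  →  δ = -0.1392

δ = -0.1392, a = 2.6620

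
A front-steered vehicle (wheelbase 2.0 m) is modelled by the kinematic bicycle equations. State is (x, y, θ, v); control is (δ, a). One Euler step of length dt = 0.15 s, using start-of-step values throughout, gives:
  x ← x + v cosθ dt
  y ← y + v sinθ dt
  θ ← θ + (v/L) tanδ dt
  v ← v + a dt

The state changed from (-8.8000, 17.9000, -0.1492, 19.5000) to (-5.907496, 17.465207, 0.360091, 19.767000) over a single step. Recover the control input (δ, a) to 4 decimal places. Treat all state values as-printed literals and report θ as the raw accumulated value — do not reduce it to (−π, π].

a = (v'−v)/dt = (0.267000)/0.15 = 1.7800
Δθ = θ'−θ = 0.509291;  (v·dt/L) = 19.5000·0.15/2.0 = 1.462500
tan δ = Δθ·L/(v·dt) = 0.348233  →  δ = 0.3351

δ = 0.3351, a = 1.7800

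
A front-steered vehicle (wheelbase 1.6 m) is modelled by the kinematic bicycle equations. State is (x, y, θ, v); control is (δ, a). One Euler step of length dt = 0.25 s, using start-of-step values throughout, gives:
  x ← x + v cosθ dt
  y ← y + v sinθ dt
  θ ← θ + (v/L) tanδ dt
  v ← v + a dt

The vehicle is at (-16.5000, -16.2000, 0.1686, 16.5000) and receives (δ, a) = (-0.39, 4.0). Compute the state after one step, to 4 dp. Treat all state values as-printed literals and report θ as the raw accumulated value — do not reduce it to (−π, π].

(-12.4335, -15.5078, -0.8912, 17.5000)

x' = -16.5000 + 16.5000·cos(0.1686)·0.25 = -12.4335
y' = -16.2000 + 16.5000·sin(0.1686)·0.25 = -15.5078
θ' = 0.1686 + (16.5000/1.6)·tan(-0.39)·0.25 = -0.8912
v' = 16.5000 + 4.0000·0.25 = 17.5000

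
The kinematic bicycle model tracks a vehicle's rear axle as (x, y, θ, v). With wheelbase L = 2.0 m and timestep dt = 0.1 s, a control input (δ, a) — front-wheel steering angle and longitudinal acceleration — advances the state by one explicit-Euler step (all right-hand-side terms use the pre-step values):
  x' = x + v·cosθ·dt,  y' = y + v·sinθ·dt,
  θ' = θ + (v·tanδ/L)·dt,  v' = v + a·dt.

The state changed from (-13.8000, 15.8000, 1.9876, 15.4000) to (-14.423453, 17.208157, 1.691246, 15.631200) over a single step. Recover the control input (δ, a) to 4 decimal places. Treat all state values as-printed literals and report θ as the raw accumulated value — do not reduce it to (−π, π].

a = (v'−v)/dt = (0.231200)/0.1 = 2.3120
Δθ = θ'−θ = -0.296354;  (v·dt/L) = 15.4000·0.1/2.0 = 0.770000
tan δ = Δθ·L/(v·dt) = -0.384875  →  δ = -0.3674

δ = -0.3674, a = 2.3120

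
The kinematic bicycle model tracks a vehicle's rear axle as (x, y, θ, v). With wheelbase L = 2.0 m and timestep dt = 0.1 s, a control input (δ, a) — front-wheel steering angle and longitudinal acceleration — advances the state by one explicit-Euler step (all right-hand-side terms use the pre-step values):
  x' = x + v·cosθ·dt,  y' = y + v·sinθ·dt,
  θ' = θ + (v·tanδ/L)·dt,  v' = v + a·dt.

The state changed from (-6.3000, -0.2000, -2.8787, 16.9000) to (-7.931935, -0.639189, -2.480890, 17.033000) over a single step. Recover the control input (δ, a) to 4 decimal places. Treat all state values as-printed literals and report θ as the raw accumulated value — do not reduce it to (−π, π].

a = (v'−v)/dt = (0.133000)/0.1 = 1.3300
Δθ = θ'−θ = 0.397810;  (v·dt/L) = 16.9000·0.1/2.0 = 0.845000
tan δ = Δθ·L/(v·dt) = 0.470781  →  δ = 0.4400

δ = 0.4400, a = 1.3300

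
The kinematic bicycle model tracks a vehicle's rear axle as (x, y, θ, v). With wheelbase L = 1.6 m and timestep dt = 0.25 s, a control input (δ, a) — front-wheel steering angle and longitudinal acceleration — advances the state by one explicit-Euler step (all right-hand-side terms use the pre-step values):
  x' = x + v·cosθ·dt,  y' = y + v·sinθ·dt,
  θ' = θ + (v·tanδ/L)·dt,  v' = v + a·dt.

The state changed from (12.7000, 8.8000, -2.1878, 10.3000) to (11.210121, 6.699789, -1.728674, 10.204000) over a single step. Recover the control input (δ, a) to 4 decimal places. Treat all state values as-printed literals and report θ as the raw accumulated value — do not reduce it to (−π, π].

δ = 0.2779, a = -0.3840

a = (v'−v)/dt = (-0.096000)/0.25 = -0.3840
Δθ = θ'−θ = 0.459126;  (v·dt/L) = 10.3000·0.25/1.6 = 1.609375
tan δ = Δθ·L/(v·dt) = 0.285282  →  δ = 0.2779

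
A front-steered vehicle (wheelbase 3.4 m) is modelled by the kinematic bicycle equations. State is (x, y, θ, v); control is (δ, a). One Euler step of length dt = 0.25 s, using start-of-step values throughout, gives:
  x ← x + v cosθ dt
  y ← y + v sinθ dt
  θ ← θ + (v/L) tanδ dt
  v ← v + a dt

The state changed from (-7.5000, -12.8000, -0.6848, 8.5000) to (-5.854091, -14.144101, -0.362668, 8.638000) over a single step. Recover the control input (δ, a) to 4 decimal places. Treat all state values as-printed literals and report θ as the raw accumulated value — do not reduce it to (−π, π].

a = (v'−v)/dt = (0.138000)/0.25 = 0.5520
Δθ = θ'−θ = 0.322132;  (v·dt/L) = 8.5000·0.25/3.4 = 0.625000
tan δ = Δθ·L/(v·dt) = 0.515411  →  δ = 0.4759

δ = 0.4759, a = 0.5520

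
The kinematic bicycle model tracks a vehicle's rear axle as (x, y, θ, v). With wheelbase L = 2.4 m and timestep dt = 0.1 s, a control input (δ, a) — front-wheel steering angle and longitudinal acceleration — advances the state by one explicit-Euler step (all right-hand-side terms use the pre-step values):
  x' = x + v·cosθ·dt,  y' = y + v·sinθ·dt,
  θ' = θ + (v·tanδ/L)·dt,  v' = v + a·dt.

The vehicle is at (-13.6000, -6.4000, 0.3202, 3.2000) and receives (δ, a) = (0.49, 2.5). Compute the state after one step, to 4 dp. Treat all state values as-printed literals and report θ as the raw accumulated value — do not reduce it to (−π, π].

(-13.2963, -6.2993, 0.3913, 3.4500)

x' = -13.6000 + 3.2000·cos(0.3202)·0.1 = -13.2963
y' = -6.4000 + 3.2000·sin(0.3202)·0.1 = -6.2993
θ' = 0.3202 + (3.2000/2.4)·tan(0.49)·0.1 = 0.3913
v' = 3.2000 + 2.5000·0.1 = 3.4500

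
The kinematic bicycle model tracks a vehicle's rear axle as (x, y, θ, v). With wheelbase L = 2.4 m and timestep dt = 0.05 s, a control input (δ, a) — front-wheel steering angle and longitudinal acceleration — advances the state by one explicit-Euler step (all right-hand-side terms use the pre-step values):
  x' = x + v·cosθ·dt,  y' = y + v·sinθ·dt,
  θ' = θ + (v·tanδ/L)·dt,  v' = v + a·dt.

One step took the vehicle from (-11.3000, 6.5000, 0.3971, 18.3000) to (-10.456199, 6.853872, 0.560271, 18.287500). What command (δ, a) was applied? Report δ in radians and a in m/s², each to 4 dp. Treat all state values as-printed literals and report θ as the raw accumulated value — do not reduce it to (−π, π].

δ = 0.4044, a = -0.2500

a = (v'−v)/dt = (-0.012500)/0.05 = -0.2500
Δθ = θ'−θ = 0.163171;  (v·dt/L) = 18.3000·0.05/2.4 = 0.381250
tan δ = Δθ·L/(v·dt) = 0.427990  →  δ = 0.4044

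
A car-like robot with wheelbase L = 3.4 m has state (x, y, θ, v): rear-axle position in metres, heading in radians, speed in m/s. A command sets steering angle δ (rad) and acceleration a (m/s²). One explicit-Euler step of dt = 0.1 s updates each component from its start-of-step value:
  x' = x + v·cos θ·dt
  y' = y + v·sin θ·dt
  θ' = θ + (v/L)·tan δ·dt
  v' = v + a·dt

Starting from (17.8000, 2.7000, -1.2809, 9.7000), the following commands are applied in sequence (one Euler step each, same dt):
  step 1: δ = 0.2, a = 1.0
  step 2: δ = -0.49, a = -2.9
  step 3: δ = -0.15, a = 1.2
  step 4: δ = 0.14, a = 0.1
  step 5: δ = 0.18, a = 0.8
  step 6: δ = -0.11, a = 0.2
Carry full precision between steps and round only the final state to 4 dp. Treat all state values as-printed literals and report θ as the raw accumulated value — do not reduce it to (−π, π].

(19.1578, -2.9257, -1.3591, 9.7400)

after step 1 (δ=0.2, a=1.0): (18.077277, 1.770475, -1.223068, 9.800000)
after step 2 (δ=-0.49, a=-2.9): (18.411225, 0.849128, -1.376809, 9.510000)
after step 3 (δ=-0.15, a=1.2): (18.594552, -0.084034, -1.419083, 9.630000)
after step 4 (δ=0.14, a=0.1): (18.740092, -1.035973, -1.379169, 9.640000)
after step 5 (δ=0.18, a=0.8): (18.923693, -1.982327, -1.327575, 9.720000)
after step 6 (δ=-0.11, a=0.2): (19.157780, -2.925718, -1.359149, 9.740000)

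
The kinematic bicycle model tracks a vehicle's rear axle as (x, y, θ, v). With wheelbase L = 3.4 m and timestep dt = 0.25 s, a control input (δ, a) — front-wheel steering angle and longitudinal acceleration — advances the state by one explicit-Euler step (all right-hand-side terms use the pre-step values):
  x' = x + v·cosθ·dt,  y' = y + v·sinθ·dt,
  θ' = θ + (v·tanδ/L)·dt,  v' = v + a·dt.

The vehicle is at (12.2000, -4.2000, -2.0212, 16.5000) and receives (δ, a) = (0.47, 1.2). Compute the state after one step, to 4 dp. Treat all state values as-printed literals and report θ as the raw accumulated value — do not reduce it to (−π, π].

(10.4043, -7.9136, -1.4049, 16.8000)

x' = 12.2000 + 16.5000·cos(-2.0212)·0.25 = 10.4043
y' = -4.2000 + 16.5000·sin(-2.0212)·0.25 = -7.9136
θ' = -2.0212 + (16.5000/3.4)·tan(0.47)·0.25 = -1.4049
v' = 16.5000 + 1.2000·0.25 = 16.8000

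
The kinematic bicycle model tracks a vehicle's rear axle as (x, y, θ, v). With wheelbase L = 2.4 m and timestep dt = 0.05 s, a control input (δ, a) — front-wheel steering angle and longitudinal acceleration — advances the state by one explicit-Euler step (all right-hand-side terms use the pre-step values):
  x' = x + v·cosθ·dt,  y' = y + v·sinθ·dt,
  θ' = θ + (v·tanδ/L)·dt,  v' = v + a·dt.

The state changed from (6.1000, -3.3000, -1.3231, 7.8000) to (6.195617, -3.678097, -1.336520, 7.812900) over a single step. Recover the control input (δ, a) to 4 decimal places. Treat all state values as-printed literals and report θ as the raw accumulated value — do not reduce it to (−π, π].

a = (v'−v)/dt = (0.012900)/0.05 = 0.2580
Δθ = θ'−θ = -0.013420;  (v·dt/L) = 7.8000·0.05/2.4 = 0.162500
tan δ = Δθ·L/(v·dt) = -0.082585  →  δ = -0.0824

δ = -0.0824, a = 0.2580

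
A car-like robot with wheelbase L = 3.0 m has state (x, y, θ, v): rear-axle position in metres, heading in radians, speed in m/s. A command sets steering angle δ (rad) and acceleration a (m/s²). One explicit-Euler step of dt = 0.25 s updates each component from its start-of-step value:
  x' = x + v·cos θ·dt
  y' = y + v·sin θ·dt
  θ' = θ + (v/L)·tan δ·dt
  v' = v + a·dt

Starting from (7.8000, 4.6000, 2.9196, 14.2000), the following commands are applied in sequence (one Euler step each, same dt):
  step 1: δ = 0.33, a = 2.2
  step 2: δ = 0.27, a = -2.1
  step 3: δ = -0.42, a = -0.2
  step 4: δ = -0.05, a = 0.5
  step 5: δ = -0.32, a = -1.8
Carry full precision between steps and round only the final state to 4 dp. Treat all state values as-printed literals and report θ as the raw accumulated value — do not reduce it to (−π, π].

(-9.4797, 3.1844, 2.6817, 13.8500)

after step 1 (δ=0.33, a=2.2): (4.337115, 5.381617, 3.324921, 14.750000)
after step 2 (δ=0.27, a=-2.1): (0.711408, 4.709374, 3.665103, 14.225000)
after step 3 (δ=-0.42, a=-0.2): (-2.368552, 2.931521, 3.135728, 14.175000)
after step 4 (δ=-0.05, a=0.5): (-5.912241, 2.952303, 3.076617, 14.300000)
after step 5 (δ=-0.32, a=-1.8): (-9.479697, 3.184428, 2.681711, 13.850000)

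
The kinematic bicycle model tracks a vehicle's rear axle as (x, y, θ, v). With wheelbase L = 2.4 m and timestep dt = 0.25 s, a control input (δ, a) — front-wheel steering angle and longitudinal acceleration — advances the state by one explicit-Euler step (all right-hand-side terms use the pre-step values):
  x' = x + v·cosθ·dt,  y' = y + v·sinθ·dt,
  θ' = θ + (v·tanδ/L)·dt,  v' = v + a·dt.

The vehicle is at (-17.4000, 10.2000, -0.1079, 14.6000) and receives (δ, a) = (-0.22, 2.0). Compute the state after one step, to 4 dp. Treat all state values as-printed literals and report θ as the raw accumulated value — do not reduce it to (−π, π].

(-13.7712, 9.8069, -0.4480, 15.1000)

x' = -17.4000 + 14.6000·cos(-0.1079)·0.25 = -13.7712
y' = 10.2000 + 14.6000·sin(-0.1079)·0.25 = 9.8069
θ' = -0.1079 + (14.6000/2.4)·tan(-0.22)·0.25 = -0.4480
v' = 14.6000 + 2.0000·0.25 = 15.1000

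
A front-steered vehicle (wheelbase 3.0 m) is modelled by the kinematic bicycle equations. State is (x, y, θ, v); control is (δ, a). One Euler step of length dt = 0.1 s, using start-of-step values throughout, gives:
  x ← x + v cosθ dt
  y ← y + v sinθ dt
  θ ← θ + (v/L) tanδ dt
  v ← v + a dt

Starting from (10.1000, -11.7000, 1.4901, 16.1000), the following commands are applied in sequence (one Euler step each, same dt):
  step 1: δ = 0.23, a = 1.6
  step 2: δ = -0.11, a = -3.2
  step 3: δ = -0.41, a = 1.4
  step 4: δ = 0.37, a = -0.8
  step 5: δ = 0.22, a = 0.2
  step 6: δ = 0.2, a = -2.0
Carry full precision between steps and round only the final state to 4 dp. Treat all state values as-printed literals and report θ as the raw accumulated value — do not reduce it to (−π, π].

after step 1 (δ=0.23, a=1.6): (10.229780, -10.095239, 1.615757, 16.260000)
after step 2 (δ=-0.11, a=-3.2): (10.156699, -8.470882, 1.555895, 15.940000)
after step 3 (δ=-0.41, a=1.4): (10.180450, -6.877059, 1.324961, 16.080000)
after step 4 (δ=0.37, a=-0.8): (10.571783, -5.317405, 1.532856, 16.000000)
after step 5 (δ=0.22, a=0.2): (10.632473, -3.718556, 1.652120, 16.020000)
after step 6 (δ=0.2, a=-2.0): (10.502337, -2.121851, 1.760367, 15.820000)

(10.5023, -2.1219, 1.7604, 15.8200)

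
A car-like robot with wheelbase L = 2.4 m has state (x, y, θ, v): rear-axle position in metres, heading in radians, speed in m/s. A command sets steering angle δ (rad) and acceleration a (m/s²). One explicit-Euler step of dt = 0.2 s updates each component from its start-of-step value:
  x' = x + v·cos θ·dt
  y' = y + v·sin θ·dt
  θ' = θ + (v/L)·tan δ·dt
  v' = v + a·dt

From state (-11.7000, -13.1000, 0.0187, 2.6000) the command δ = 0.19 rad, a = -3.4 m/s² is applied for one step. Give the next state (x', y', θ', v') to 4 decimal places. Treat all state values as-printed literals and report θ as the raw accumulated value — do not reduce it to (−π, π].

(-11.1801, -13.0903, 0.0604, 1.9200)

x' = -11.7000 + 2.6000·cos(0.0187)·0.2 = -11.1801
y' = -13.1000 + 2.6000·sin(0.0187)·0.2 = -13.0903
θ' = 0.0187 + (2.6000/2.4)·tan(0.19)·0.2 = 0.0604
v' = 2.6000 − 3.4000·0.2 = 1.9200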